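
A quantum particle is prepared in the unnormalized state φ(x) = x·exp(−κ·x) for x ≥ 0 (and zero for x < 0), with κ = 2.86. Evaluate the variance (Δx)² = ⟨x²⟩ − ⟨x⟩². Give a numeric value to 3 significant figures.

Compute ⟨x⟩ and ⟨x²⟩ separately, then (Δx)² = ⟨x²⟩ − ⟨x⟩².
Every integrand reduces to terms xʲ·e^(−2κx) on [0, ∞); use ∫₀^∞ xʲ·e^(−2κx) dx = j!/(2κ)^(j+1).
Normalization: ∫|φ|² dx = 0.010687.
⟨x⟩ = 0.52448 and ⟨x²⟩ = 0.36677.
(Δx)² = 0.36677 − (0.52448)² = 0.091692.

0.0917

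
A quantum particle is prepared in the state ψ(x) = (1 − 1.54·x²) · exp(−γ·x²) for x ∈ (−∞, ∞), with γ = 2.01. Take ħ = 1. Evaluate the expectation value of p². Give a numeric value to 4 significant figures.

4.534

p² ψ = −ħ² d²ψ/dx²; ⟨p²⟩ = −ħ² ∫ ψ*·ψ'' dx / ∫|ψ|² dx.
Expand each integrand as polynomial × e^(−2γx²) and use ∫x^(2j)·e^(−2γx²) dx = (2j−1)!!/(4γ)^j · √(π/(2γ)), odd powers → 0; here √(π/(2γ)) = 0.88402. Differentiate with the product rule, d/dx e^(−γx²) = −2γx·e^(−γx²).
State is unnormalized: ∫|ψ|² dx = 0.64267, and ∫ψ*·(−ħ² ψ'') dx = 2.9139, so ⟨p²⟩ = 2.9139 / 0.64267.
⟨p²⟩ = 4.5341.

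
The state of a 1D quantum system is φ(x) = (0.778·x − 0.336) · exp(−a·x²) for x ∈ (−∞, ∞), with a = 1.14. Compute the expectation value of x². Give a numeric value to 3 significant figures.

⟨x²⟩ = ∫ x²·|φ|² dx / ∫|φ|² dx (integrals over the domain).
Expand each integrand as polynomial × e^(−2ax²) and use ∫x^(2j)·e^(−2ax²) dx = (2j−1)!!/(4a)^j · √(π/(2a)), odd powers → 0; here √(π/(2a)) = 1.1738.
State is unnormalized: ∫|φ|² dx = 0.28833, and ∫φ*·x²·φ dx = 0.13157, so ⟨x²⟩ = 0.13157 / 0.28833.
⟨x²⟩ = 0.45631.

0.456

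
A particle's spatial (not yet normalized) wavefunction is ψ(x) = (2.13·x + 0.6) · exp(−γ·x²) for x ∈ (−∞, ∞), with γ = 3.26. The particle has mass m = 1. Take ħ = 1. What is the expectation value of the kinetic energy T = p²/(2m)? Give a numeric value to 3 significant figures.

3.23

T = −(ħ²/2m) d²/dx², so ⟨T⟩ = −(ħ²/2m) ∫ ψ*·ψ'' dx / ∫|ψ|² dx; with m = 1.
Expand each integrand as polynomial × e^(−2γx²) and use ∫x^(2j)·e^(−2γx²) dx = (2j−1)!!/(4γ)^j · √(π/(2γ)), odd powers → 0; here √(π/(2γ)) = 0.69415. Differentiate with the product rule, d/dx e^(−γx²) = −2γx·e^(−γx²).
State is unnormalized: ∫|ψ|² dx = 0.49140, and ∫ψ*·(−ħ²/2m · ψ'') dx = 1.5883, so ⟨T⟩ = 1.5883 / 0.49140.
⟨T⟩ = 3.2322.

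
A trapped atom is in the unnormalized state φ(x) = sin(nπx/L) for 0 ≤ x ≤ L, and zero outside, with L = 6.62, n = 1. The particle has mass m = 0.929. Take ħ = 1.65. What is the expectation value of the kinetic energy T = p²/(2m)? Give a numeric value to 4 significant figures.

0.3300

T = −(ħ²/2m) d²/dx², so ⟨T⟩ = −(ħ²/2m) ∫ φ*·φ'' dx / ∫|φ|² dx; with m = 0.929.
d/dx sin(nπx/L) = (nπ/L)·cos(nπx/L) and d²/dx² sin(nπx/L) = −(nπ/L)²·sin(nπx/L); on 0 ≤ x ≤ L, ∫sin²(nπx/L) dx = L/2 and ∫sin(nπx/L)·cos(nπx/L) dx = 0.
State is unnormalized: ∫|φ|² dx = 3.3100, and ∫φ*·(−ħ²/2m · φ'') dx = 1.0923, so ⟨T⟩ = 1.0923 / 3.3100.
⟨T⟩ = 0.32999.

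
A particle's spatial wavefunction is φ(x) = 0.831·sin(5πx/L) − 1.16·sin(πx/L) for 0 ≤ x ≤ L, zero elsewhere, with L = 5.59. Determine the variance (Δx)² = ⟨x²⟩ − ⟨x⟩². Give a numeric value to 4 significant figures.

1.328

Compute ⟨x⟩ and ⟨x²⟩ separately, then (Δx)² = ⟨x²⟩ − ⟨x⟩².
On 0 ≤ x ≤ L (j ≠ l): ∫sin²(jπx/L) dx = L/2, ∫sin(jπx/L)·sin(lπx/L) dx = 0; diagonal moments ∫x·sin²(jπx/L) dx = L²/4, ∫x²·sin²(jπx/L) dx = L³·(1/6 − 1/(4j²π²)); cross terms ∫x·sin(jπx/L)·sin(lπx/L) dx = 0 for j + l even and −4jlL²/(π²(j² − l²)²) for j + l odd, ∫x²·sin(jπx/L)·sin(lπx/L) dx = (−1)^(j+l)·4jlL³/(π²(j² − l²)²); higher powers the same way via product-to-sum and parts.
Normalization: ∫|φ|² dx = 5.6911.
⟨x⟩ = 2.7950 and ⟨x²⟩ = 9.1402.
(Δx)² = 9.1402 − (2.7950)² = 1.3282.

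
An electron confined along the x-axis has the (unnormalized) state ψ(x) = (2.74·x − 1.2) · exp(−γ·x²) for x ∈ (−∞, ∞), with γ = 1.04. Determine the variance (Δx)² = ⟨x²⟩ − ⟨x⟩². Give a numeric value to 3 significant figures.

0.270

Compute ⟨x⟩ and ⟨x²⟩ separately, then (Δx)² = ⟨x²⟩ − ⟨x⟩².
Expand each integrand as polynomial × e^(−2γx²) and use ∫x^(2j)·e^(−2γx²) dx = (2j−1)!!/(4γ)^j · √(π/(2γ)), odd powers → 0; here √(π/(2γ)) = 1.2290.
Normalization: ∫|ψ|² dx = 3.9877.
⟨x⟩ = -0.48718 and ⟨x²⟩ = 0.50779.
(Δx)² = 0.50779 − (-0.48718)² = 0.27044.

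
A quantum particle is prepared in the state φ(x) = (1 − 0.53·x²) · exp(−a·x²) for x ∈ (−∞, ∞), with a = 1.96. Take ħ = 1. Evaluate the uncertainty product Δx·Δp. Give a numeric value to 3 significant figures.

0.501

Δx = √(⟨x²⟩−⟨x⟩²), Δp = √(⟨p²⟩−⟨p⟩²).
Expand each integrand as polynomial × e^(−2ax²) and use ∫x^(2j)·e^(−2ax²) dx = (2j−1)!!/(4a)^j · √(π/(2a)), odd powers → 0; here √(π/(2a)) = 0.89522. Differentiate with the product rule, d/dx e^(−ax²) = −2ax·e^(−ax²).
Normalization: ∫|φ|² dx = 0.78646.
⟨x⟩ = 0.0000, ⟨x²⟩ = 0.096253 ⇒ Δx = 0.31025.
⟨p⟩ = 0.0000, ⟨p²⟩ = 2.6041 ⇒ Δp = 1.6137.
Δx·Δp = 0.50065.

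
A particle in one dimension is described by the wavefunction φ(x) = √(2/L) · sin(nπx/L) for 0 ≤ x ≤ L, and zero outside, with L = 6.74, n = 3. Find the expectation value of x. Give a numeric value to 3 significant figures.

⟨x⟩ = ∫ x·|φ|² dx (integrals over the domain).
With sin²θ = (1 − cos2θ)/2 on 0 ≤ x ≤ L: ∫sin²(nπx/L) dx = L/2, ∫x·sin²(nπx/L) dx = L²/4, ∫x²·sin²(nπx/L) dx = L³·(1/6 − 1/(4n²π²)); higher powers xᵏ the same way, integrating xᵏ·cos(2nπx/L) by parts.
⟨x⟩ = 3.3700.

3.37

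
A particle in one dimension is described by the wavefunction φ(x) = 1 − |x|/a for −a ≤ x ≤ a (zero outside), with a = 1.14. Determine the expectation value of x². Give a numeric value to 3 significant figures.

⟨x²⟩ = ∫ x²·|φ|² dx / ∫|φ|² dx (integrals over the domain).
φ is even, so ∫ over [−a, a] = 2∫₀ᵃ with φ = 1 − x/a there: ∫₀ᵃ (1 − x/a)² dx = a/3, ∫₀ᵃ x²(1 − x/a)² dx = a³/30, ∫₀ᵃ x⁴(1 − x/a)² dx = a⁵/105.
State is unnormalized: ∫|φ|² dx = 0.76000, and ∫φ*·x²·φ dx = 0.098770, so ⟨x²⟩ = 0.098770 / 0.76000.
⟨x²⟩ = 0.12996.

0.130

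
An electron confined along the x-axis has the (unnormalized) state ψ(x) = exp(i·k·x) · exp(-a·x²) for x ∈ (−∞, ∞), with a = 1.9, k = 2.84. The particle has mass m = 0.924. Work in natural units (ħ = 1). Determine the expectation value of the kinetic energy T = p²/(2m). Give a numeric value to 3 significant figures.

5.39

T = −(ħ²/2m) d²/dx², so ⟨T⟩ = −(ħ²/2m) ∫ ψ*·ψ'' dx / ∫|ψ|² dx; with m = 0.924.
Gaussian moments: ∫x^(2j)·e^(−2ax²) dx = (2j−1)!!/(4a)^j · √(π/(2a)), odd powers integrate to 0; here √(π/(2a)) = 0.90925. Derivatives: ψ′ = (ik − 2ax)·ψ, ψ″ = ((ik − 2ax)² − 2a)·ψ; the odd-in-x pieces drop out.
State is unnormalized: ∫|ψ|² dx = 0.90925, and ∫ψ*·(−ħ²/2m · ψ'') dx = 4.9033, so ⟨T⟩ = 4.9033 / 0.90925.
⟨T⟩ = 5.3926.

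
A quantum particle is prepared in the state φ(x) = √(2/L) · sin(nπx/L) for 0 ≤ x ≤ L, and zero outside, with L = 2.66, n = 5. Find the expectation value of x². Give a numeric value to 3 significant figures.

⟨x²⟩ = ∫ x²·|φ|² dx (integrals over the domain).
With sin²θ = (1 − cos2θ)/2 on 0 ≤ x ≤ L: ∫sin²(nπx/L) dx = L/2, ∫x·sin²(nπx/L) dx = L²/4, ∫x²·sin²(nπx/L) dx = L³·(1/6 − 1/(4n²π²)); higher powers xᵏ the same way, integrating xᵏ·cos(2nπx/L) by parts.
⟨x²⟩ = 2.3442.

2.34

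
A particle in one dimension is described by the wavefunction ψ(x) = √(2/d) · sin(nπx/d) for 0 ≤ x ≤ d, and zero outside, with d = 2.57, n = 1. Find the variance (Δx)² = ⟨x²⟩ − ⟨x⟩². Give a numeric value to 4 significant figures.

0.2158

Compute ⟨x⟩ and ⟨x²⟩ separately, then (Δx)² = ⟨x²⟩ − ⟨x⟩².
With sin²θ = (1 − cos2θ)/2 on 0 ≤ x ≤ d: ∫sin²(nπx/d) dx = d/2, ∫x·sin²(nπx/d) dx = d²/4, ∫x²·sin²(nπx/d) dx = d³·(1/6 − 1/(4n²π²)); higher powers xᵏ the same way, integrating xᵏ·cos(2nπx/d) by parts.
⟨x⟩ = 1.2850 and ⟨x²⟩ = 1.8670.
(Δx)² = 1.8670 − (1.2850)² = 0.21580.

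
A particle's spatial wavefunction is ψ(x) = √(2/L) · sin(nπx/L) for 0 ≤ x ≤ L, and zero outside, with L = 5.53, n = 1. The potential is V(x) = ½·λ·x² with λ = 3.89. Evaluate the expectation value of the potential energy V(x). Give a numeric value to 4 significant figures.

⟨V⟩ = ∫ V(x)·|ψ|² dx.
With sin²θ = (1 − cos2θ)/2 on 0 ≤ x ≤ L: ∫sin²(nπx/L) dx = L/2, ∫x·sin²(nπx/L) dx = L²/4, ∫x²·sin²(nπx/L) dx = L³·(1/6 − 1/(4n²π²)); higher powers xᵏ the same way, integrating xᵏ·cos(2nπx/L) by parts.
⟨V⟩ = 16.813.

16.81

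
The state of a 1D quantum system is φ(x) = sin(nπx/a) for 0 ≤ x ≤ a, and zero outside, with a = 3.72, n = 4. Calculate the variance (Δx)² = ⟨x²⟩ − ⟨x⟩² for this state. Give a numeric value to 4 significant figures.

Compute ⟨x⟩ and ⟨x²⟩ separately, then (Δx)² = ⟨x²⟩ − ⟨x⟩².
With sin²θ = (1 − cos2θ)/2 on 0 ≤ x ≤ a: ∫sin²(nπx/a) dx = a/2, ∫x·sin²(nπx/a) dx = a²/4, ∫x²·sin²(nπx/a) dx = a³·(1/6 − 1/(4n²π²)); higher powers xᵏ the same way, integrating xᵏ·cos(2nπx/a) by parts.
Normalization: ∫|φ|² dx = 1.8600.
⟨x⟩ = 1.8600 and ⟨x²⟩ = 4.5690.
(Δx)² = 4.5690 − (1.8600)² = 1.1094.

1.109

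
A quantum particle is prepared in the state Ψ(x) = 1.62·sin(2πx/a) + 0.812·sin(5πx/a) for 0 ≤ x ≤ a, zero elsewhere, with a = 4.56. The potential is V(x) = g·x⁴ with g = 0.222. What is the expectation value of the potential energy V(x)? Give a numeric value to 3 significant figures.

⟨V⟩ = ∫ V(x)·|Ψ|² dx / ∫|Ψ|² dx.
On 0 ≤ x ≤ a (j ≠ l): ∫sin²(jπx/a) dx = a/2, ∫sin(jπx/a)·sin(lπx/a) dx = 0; diagonal moments ∫x·sin²(jπx/a) dx = a²/4, ∫x²·sin²(jπx/a) dx = a³·(1/6 − 1/(4j²π²)); cross terms ∫x·sin(jπx/a)·sin(lπx/a) dx = 0 for j + l even and −4jla²/(π²(j² − l²)²) for j + l odd, ∫x²·sin(jπx/a)·sin(lπx/a) dx = (−1)^(j+l)·4jla³/(π²(j² − l²)²); higher powers the same way via product-to-sum and parts.
State is unnormalized: ∫|Ψ|² dx = 7.4869, and ∫Ψ*·V(x)·Ψ dx = 109.68, so ⟨V⟩ = 109.68 / 7.4869.
⟨V⟩ = 14.649.

14.6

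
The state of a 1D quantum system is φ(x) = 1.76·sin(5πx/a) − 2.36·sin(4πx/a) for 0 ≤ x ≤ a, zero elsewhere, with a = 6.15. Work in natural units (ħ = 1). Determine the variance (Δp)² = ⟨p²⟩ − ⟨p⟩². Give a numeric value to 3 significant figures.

Compute ⟨p⟩ and ⟨p²⟩ separately; (Δp)² = ⟨p²⟩ − ⟨p⟩².
d²/dx² sin(jπx/a) = −(jπ/a)²·sin(jπx/a); on 0 ≤ x ≤ a, ∫sin²(jπx/a) dx = a/2 and ∫sin(jπx/a)·sin(lπx/a) dx = 0 for j ≠ l, so only diagonal terms survive in ∫|φ|² and ∫φ·φ″; ∫φ·φ′ dx = [φ²/2] between the walls = 0.
Normalization: ∫|φ|² dx = 26.652.
⟨p⟩ = 0.0000 and ⟨p²⟩ = 5.0145.
(Δp)² = 5.0145 − (0.0000)² = 5.0145.

5.01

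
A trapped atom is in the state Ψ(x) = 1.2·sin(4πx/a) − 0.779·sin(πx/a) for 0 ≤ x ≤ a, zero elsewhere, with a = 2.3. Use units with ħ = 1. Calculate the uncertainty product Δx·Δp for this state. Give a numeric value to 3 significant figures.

2.74

Δx = √(⟨x²⟩−⟨x⟩²), Δp = √(⟨p²⟩−⟨p⟩²).
On 0 ≤ x ≤ a (j ≠ l): ∫sin²(jπx/a) dx = a/2, ∫sin(jπx/a)·sin(lπx/a) dx = 0; diagonal moments ∫x·sin²(jπx/a) dx = a²/4, ∫x²·sin²(jπx/a) dx = a³·(1/6 − 1/(4j²π²)); cross terms ∫x·sin(jπx/a)·sin(lπx/a) dx = 0 for j + l even and −4jla²/(π²(j² − l²)²) for j + l odd, ∫x²·sin(jπx/a)·sin(lπx/a) dx = (−1)^(j+l)·4jla³/(π²(j² − l²)²); higher powers the same way via product-to-sum and parts. d²/dx² sin(jπx/a) = −(jπ/a)²·sin(jπx/a); on 0 ≤ x ≤ a, ∫sin²(jπx/a) dx = a/2 and ∫sin(jπx/a)·sin(lπx/a) dx = 0 for j ≠ l, so only diagonal terms survive in ∫|Ψ|² and ∫Ψ·Ψ″; ∫Ψ·Ψ′ dx = [Ψ²/2] between the walls = 0.
Normalization: ∫|Ψ|² dx = 2.3539.
⟨x⟩ = 1.1803, ⟨x²⟩ = 1.7417 ⇒ Δx = 0.59049.
⟨p⟩ = 0.0000, ⟨p²⟩ = 21.554 ⇒ Δp = 4.6427.
Δx·Δp = 2.7414.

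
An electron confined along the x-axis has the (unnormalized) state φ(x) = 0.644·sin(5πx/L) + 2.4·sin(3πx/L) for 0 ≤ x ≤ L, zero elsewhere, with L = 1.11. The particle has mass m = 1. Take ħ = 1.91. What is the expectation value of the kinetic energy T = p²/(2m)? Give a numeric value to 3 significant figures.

T = −(ħ²/2m) d²/dx², so ⟨T⟩ = −(ħ²/2m) ∫ φ*·φ'' dx / ∫|φ|² dx; with m = 1.
d²/dx² sin(jπx/L) = −(jπ/L)²·sin(jπx/L); on 0 ≤ x ≤ L, ∫sin²(jπx/L) dx = L/2 and ∫sin(jπx/L)·sin(lπx/L) dx = 0 for j ≠ l, so only diagonal terms survive in ∫|φ|² and ∫φ·φ″; ∫φ·φ′ dx = [φ²/2] between the walls = 0.
State is unnormalized: ∫|φ|² dx = 3.4270, and ∫φ*·(−ħ²/2m · φ'') dx = 504.47, so ⟨T⟩ = 504.47 / 3.4270.
⟨T⟩ = 147.20.

147.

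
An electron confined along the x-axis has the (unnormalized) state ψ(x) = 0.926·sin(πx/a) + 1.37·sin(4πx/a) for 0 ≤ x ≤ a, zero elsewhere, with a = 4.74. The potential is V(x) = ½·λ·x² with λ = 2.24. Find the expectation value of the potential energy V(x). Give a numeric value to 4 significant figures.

⟨V⟩ = ∫ V(x)·|ψ|² dx / ∫|ψ|² dx.
On 0 ≤ x ≤ a (j ≠ l): ∫sin²(jπx/a) dx = a/2, ∫sin(jπx/a)·sin(lπx/a) dx = 0; diagonal moments ∫x·sin²(jπx/a) dx = a²/4, ∫x²·sin²(jπx/a) dx = a³·(1/6 − 1/(4j²π²)); cross terms ∫x·sin(jπx/a)·sin(lπx/a) dx = 0 for j + l even and −4jla²/(π²(j² − l²)²) for j + l odd, ∫x²·sin(jπx/a)·sin(lπx/a) dx = (−1)^(j+l)·4jla³/(π²(j² − l²)²); higher powers the same way via product-to-sum and parts.
State is unnormalized: ∫|ψ|² dx = 6.4805, and ∫ψ*·V(x)·ψ dx = 49.232, so ⟨V⟩ = 49.232 / 6.4805.
⟨V⟩ = 7.5970.

7.597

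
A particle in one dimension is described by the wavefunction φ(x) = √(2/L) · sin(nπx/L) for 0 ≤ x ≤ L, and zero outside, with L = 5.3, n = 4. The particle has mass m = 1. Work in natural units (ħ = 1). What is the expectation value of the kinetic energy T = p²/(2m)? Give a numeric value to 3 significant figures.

T = −(ħ²/2m) d²/dx², so ⟨T⟩ = −(ħ²/2m) ∫ φ*·φ'' dx; with m = 1.
d/dx sin(nπx/L) = (nπ/L)·cos(nπx/L) and d²/dx² sin(nπx/L) = −(nπ/L)²·sin(nπx/L); on 0 ≤ x ≤ L, ∫sin²(nπx/L) dx = L/2 and ∫sin(nπx/L)·cos(nπx/L) dx = 0.
⟨T⟩ = 2.8109.

2.81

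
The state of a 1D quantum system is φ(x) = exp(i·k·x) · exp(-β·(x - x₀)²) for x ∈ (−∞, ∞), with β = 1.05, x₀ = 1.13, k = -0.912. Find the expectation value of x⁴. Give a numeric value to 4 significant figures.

3.625

⟨x⁴⟩ = ∫ x⁴·|φ|² dx / ∫|φ|² dx (integrals over the domain).
Gaussian moments (u = x − x₀): ∫u^(2j)·e^(−2βu²) du = (2j−1)!!/(4β)^j · √(π/(2β)), odd powers integrate to 0; here √(π/(2β)) = 1.2231.
State is unnormalized: ∫|φ|² dx = 1.2231, and ∫φ*·x⁴·φ dx = 4.4334, so ⟨x⁴⟩ = 4.4334 / 1.2231.
⟨x⁴⟩ = 3.6247.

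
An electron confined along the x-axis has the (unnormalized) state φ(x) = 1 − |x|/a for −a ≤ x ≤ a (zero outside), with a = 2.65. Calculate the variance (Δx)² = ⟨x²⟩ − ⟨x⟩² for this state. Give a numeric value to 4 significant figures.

0.7023

Compute ⟨x⟩ and ⟨x²⟩ separately, then (Δx)² = ⟨x²⟩ − ⟨x⟩².
φ is even, so ∫ over [−a, a] = 2∫₀ᵃ with φ = 1 − x/a there: ∫₀ᵃ (1 − x/a)² dx = a/3, ∫₀ᵃ x²(1 − x/a)² dx = a³/30, ∫₀ᵃ x⁴(1 − x/a)² dx = a⁵/105.
Normalization: ∫|φ|² dx = 1.7667.
⟨x⟩ = 0.0000 and ⟨x²⟩ = 0.70225.
(Δx)² = 0.70225 − (0.0000)² = 0.70225.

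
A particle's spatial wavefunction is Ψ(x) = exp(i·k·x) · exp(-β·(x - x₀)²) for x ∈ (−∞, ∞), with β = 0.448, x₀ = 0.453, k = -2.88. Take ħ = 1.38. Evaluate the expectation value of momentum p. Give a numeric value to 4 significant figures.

-3.974

p Ψ = −iħ dΨ/dx; then ⟨p⟩ = ∫ Ψ*·(pΨ) dx / ∫|Ψ|² dx.
Gaussian moments (u = x − x₀): ∫u^(2j)·e^(−2βu²) du = (2j−1)!!/(4β)^j · √(π/(2β)), odd powers integrate to 0; here √(π/(2β)) = 1.8725. Derivatives: Ψ′ = (ik − 2βu)·Ψ, Ψ″ = ((ik − 2βu)² − 2β)·Ψ; the odd-in-u pieces drop out.
State is unnormalized: ∫|Ψ|² dx = 1.8725, and ∫Ψ*·(−iħ Ψ') dx = -7.4420, so ⟨p⟩ = -7.4420 / 1.8725.
⟨p⟩ = -3.9744.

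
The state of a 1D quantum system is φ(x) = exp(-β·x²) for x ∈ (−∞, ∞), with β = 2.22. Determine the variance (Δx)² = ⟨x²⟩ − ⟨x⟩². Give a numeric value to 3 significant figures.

Compute ⟨x⟩ and ⟨x²⟩ separately, then (Δx)² = ⟨x²⟩ − ⟨x⟩².
Gaussian moments: ∫x^(2j)·e^(−2βx²) dx = (2j−1)!!/(4β)^j · √(π/(2β)), odd powers integrate to 0; here √(π/(2β)) = 0.84117.
Normalization: ∫|φ|² dx = 0.84117.
⟨x⟩ = 0.0000 and ⟨x²⟩ = 0.11261.
(Δx)² = 0.11261 − (0.0000)² = 0.11261.

0.113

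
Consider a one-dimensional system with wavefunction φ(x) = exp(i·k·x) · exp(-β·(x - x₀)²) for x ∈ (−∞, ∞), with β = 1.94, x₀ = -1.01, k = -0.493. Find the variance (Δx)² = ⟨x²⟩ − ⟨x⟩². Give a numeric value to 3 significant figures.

0.129

Compute ⟨x⟩ and ⟨x²⟩ separately, then (Δx)² = ⟨x²⟩ − ⟨x⟩².
Gaussian moments (u = x − x₀): ∫u^(2j)·e^(−2βu²) du = (2j−1)!!/(4β)^j · √(π/(2β)), odd powers integrate to 0; here √(π/(2β)) = 0.89983.
Normalization: ∫|φ|² dx = 0.89983.
⟨x⟩ = -1.0100 and ⟨x²⟩ = 1.1490.
(Δx)² = 1.1490 − (-1.0100)² = 0.12887.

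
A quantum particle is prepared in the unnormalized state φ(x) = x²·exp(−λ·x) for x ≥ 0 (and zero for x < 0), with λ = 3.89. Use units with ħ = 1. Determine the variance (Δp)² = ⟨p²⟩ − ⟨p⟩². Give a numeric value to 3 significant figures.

Compute ⟨p⟩ and ⟨p²⟩ separately; (Δp)² = ⟨p²⟩ − ⟨p⟩².
Differentiate x²·exp(−λ·x) with the product rule; every integrand then reduces to terms xʲ·e^(−2λx) on [0, ∞), with ∫₀^∞ xʲ·e^(−2λx) dx = j!/(2λ)^(j+1).
Normalization: ∫|φ|² dx = 0.00084200.
⟨p⟩ = 0.0000 and ⟨p²⟩ = 5.0440.
(Δp)² = 5.0440 − (0.0000)² = 5.0440.

5.04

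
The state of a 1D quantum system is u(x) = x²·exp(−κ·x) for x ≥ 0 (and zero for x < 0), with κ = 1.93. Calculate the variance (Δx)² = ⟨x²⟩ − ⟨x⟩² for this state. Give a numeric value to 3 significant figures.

0.336

Compute ⟨x⟩ and ⟨x²⟩ separately, then (Δx)² = ⟨x²⟩ − ⟨x⟩².
Every integrand reduces to terms xʲ·e^(−2κx) on [0, ∞); use ∫₀^∞ xʲ·e^(−2κx) dx = j!/(2κ)^(j+1).
Normalization: ∫|u|² dx = 0.028008.
⟨x⟩ = 1.2953 and ⟨x²⟩ = 2.0135.
(Δx)² = 2.0135 − (1.2953)² = 0.33558.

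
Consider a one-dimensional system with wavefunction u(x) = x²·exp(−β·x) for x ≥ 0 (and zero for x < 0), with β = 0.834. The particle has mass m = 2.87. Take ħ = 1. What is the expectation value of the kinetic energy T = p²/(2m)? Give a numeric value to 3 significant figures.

T = −(ħ²/2m) d²/dx², so ⟨T⟩ = −(ħ²/2m) ∫ u*·u'' dx / ∫|u|² dx; with m = 2.87.
Differentiate x²·exp(−β·x) with the product rule; every integrand then reduces to terms xʲ·e^(−2βx) on [0, ∞), with ∫₀^∞ xʲ·e^(−2βx) dx = j!/(2β)^(j+1).
State is unnormalized: ∫|u|² dx = 1.8588, and ∫u*·(−ħ²/2m · u'') dx = 0.075081, so ⟨T⟩ = 0.075081 / 1.8588.
⟨T⟩ = 0.040392.

0.0404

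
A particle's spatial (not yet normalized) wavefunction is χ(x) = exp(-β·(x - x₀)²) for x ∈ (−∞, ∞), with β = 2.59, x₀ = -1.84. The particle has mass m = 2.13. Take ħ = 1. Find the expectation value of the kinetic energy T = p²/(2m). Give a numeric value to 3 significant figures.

0.608

T = −(ħ²/2m) d²/dx², so ⟨T⟩ = −(ħ²/2m) ∫ χ*·χ'' dx / ∫|χ|² dx; with m = 2.13.
Gaussian moments (u = x − x₀): ∫u^(2j)·e^(−2βu²) du = (2j−1)!!/(4β)^j · √(π/(2β)), odd powers integrate to 0; here √(π/(2β)) = 0.77877. Derivatives: d/dx e^(−βu²) = −2βu·e^(−βu²), d²/dx² e^(−βu²) = (4β²u² − 2β)·e^(−βu²).
State is unnormalized: ∫|χ|² dx = 0.77877, and ∫χ*·(−ħ²/2m · χ'') dx = 0.47348, so ⟨T⟩ = 0.47348 / 0.77877.
⟨T⟩ = 0.60798.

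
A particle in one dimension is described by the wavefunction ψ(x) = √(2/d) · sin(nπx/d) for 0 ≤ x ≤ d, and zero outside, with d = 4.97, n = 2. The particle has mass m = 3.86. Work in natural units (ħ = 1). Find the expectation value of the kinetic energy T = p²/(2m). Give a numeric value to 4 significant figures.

0.2070

T = −(ħ²/2m) d²/dx², so ⟨T⟩ = −(ħ²/2m) ∫ ψ*·ψ'' dx; with m = 3.86.
d/dx sin(nπx/d) = (nπ/d)·cos(nπx/d) and d²/dx² sin(nπx/d) = −(nπ/d)²·sin(nπx/d); on 0 ≤ x ≤ d, ∫sin²(nπx/d) dx = d/2 and ∫sin(nπx/d)·cos(nπx/d) dx = 0.
⟨T⟩ = 0.20703.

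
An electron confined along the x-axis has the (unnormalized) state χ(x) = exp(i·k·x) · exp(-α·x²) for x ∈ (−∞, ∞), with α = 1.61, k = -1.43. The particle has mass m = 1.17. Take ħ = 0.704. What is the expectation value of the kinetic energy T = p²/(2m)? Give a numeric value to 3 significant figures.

0.774

T = −(ħ²/2m) d²/dx², so ⟨T⟩ = −(ħ²/2m) ∫ χ*·χ'' dx / ∫|χ|² dx; with m = 1.17.
Gaussian moments: ∫x^(2j)·e^(−2αx²) dx = (2j−1)!!/(4α)^j · √(π/(2α)), odd powers integrate to 0; here √(π/(2α)) = 0.98775. Derivatives: χ′ = (ik − 2αx)·χ, χ″ = ((ik − 2αx)² − 2α)·χ; the odd-in-x pieces drop out.
State is unnormalized: ∫|χ|² dx = 0.98775, and ∫χ*·(−ħ²/2m · χ'') dx = 0.76463, so ⟨T⟩ = 0.76463 / 0.98775.
⟨T⟩ = 0.77411.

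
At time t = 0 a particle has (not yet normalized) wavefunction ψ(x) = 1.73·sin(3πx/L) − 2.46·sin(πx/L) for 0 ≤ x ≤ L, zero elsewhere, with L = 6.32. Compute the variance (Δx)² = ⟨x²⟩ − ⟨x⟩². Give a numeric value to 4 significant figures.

0.4720

Compute ⟨x⟩ and ⟨x²⟩ separately, then (Δx)² = ⟨x²⟩ − ⟨x⟩².
On 0 ≤ x ≤ L (j ≠ l): ∫sin²(jπx/L) dx = L/2, ∫sin(jπx/L)·sin(lπx/L) dx = 0; diagonal moments ∫x·sin²(jπx/L) dx = L²/4, ∫x²·sin²(jπx/L) dx = L³·(1/6 − 1/(4j²π²)); cross terms ∫x·sin(jπx/L)·sin(lπx/L) dx = 0 for j + l even and −4jlL²/(π²(j² − l²)²) for j + l odd, ∫x²·sin(jπx/L)·sin(lπx/L) dx = (−1)^(j+l)·4jlL³/(π²(j² − l²)²); higher powers the same way via product-to-sum and parts.
Normalization: ∫|ψ|² dx = 28.581.
⟨x⟩ = 3.1600 and ⟨x²⟩ = 10.458.
(Δx)² = 10.458 − (3.1600)² = 0.47201.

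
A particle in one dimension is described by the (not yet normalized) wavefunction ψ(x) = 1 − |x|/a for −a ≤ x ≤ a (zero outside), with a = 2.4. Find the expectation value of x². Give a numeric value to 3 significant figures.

0.576

⟨x²⟩ = ∫ x²·|ψ|² dx / ∫|ψ|² dx (integrals over the domain).
ψ is even, so ∫ over [−a, a] = 2∫₀ᵃ with ψ = 1 − x/a there: ∫₀ᵃ (1 − x/a)² dx = a/3, ∫₀ᵃ x²(1 − x/a)² dx = a³/30, ∫₀ᵃ x⁴(1 − x/a)² dx = a⁵/105.
State is unnormalized: ∫|ψ|² dx = 1.6000, and ∫ψ*·x²·ψ dx = 0.92160, so ⟨x²⟩ = 0.92160 / 1.6000.
⟨x²⟩ = 0.57600.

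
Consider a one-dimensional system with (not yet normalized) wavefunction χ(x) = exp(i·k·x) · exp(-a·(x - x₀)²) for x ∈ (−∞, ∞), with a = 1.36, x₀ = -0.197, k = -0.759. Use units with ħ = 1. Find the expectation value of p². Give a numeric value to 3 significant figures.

p² χ = −ħ² d²χ/dx²; ⟨p²⟩ = −ħ² ∫ χ*·χ'' dx / ∫|χ|² dx.
Gaussian moments (u = x − x₀): ∫u^(2j)·e^(−2au²) du = (2j−1)!!/(4a)^j · √(π/(2a)), odd powers integrate to 0; here √(π/(2a)) = 1.0747. Derivatives: χ′ = (ik − 2au)·χ, χ″ = ((ik − 2au)² − 2a)·χ; the odd-in-u pieces drop out.
State is unnormalized: ∫|χ|² dx = 1.0747, and ∫χ*·(−ħ² χ'') dx = 2.0807, so ⟨p²⟩ = 2.0807 / 1.0747.
⟨p²⟩ = 1.9361.

1.94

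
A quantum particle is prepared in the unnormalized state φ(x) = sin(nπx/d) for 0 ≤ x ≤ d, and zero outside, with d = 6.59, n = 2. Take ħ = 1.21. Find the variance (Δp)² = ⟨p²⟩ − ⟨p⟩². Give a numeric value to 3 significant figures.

1.33

Compute ⟨p⟩ and ⟨p²⟩ separately; (Δp)² = ⟨p²⟩ − ⟨p⟩².
d/dx sin(nπx/d) = (nπ/d)·cos(nπx/d) and d²/dx² sin(nπx/d) = −(nπ/d)²·sin(nπx/d); on 0 ≤ x ≤ d, ∫sin²(nπx/d) dx = d/2 and ∫sin(nπx/d)·cos(nπx/d) dx = 0.
Normalization: ∫|φ|² dx = 3.2950.
⟨p⟩ = 0.0000 and ⟨p²⟩ = 1.3309.
(Δp)² = 1.3309 − (0.0000)² = 1.3309.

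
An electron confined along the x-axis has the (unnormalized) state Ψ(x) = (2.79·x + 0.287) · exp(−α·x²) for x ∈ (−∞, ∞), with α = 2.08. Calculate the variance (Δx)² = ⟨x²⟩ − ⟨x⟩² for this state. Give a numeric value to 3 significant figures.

0.305

Compute ⟨x⟩ and ⟨x²⟩ separately, then (Δx)² = ⟨x²⟩ − ⟨x⟩².
Expand each integrand as polynomial × e^(−2αx²) and use ∫x^(2j)·e^(−2αx²) dx = (2j−1)!!/(4α)^j · √(π/(2α)), odd powers → 0; here √(π/(2α)) = 0.86902.
Normalization: ∫|Ψ|² dx = 0.88462.
⟨x⟩ = 0.18909 and ⟨x²⟩ = 0.34113.
(Δx)² = 0.34113 − (0.18909)² = 0.30537.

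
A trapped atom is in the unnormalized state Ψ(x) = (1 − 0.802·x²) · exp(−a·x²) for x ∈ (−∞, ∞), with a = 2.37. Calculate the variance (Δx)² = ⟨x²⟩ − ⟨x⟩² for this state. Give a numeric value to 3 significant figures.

Compute ⟨x⟩ and ⟨x²⟩ separately, then (Δx)² = ⟨x²⟩ − ⟨x⟩².
Expand each integrand as polynomial × e^(−2ax²) and use ∫x^(2j)·e^(−2ax²) dx = (2j−1)!!/(4a)^j · √(π/(2a)), odd powers → 0; here √(π/(2a)) = 0.81412.
Normalization: ∫|Ψ|² dx = 0.69385.
⟨x⟩ = 0.0000 and ⟨x²⟩ = 0.074232.
(Δx)² = 0.074232 − (0.0000)² = 0.074232.

0.0742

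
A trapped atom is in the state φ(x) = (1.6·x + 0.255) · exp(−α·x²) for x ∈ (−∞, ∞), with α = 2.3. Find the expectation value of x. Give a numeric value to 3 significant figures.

0.258

⟨x⟩ = ∫ x·|φ|² dx / ∫|φ|² dx (integrals over the domain).
Expand each integrand as polynomial × e^(−2αx²) and use ∫x^(2j)·e^(−2αx²) dx = (2j−1)!!/(4α)^j · √(π/(2α)), odd powers → 0; here √(π/(2α)) = 0.82641.
State is unnormalized: ∫|φ|² dx = 0.28370, and ∫φ*·x·φ dx = 0.073299, so ⟨x⟩ = 0.073299 / 0.28370.
⟨x⟩ = 0.25837.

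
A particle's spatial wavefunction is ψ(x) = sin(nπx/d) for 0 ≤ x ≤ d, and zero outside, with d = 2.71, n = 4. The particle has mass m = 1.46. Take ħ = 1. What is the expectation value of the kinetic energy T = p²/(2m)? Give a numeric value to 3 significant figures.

T = −(ħ²/2m) d²/dx², so ⟨T⟩ = −(ħ²/2m) ∫ ψ*·ψ'' dx / ∫|ψ|² dx; with m = 1.46.
d/dx sin(nπx/d) = (nπ/d)·cos(nπx/d) and d²/dx² sin(nπx/d) = −(nπ/d)²·sin(nπx/d); on 0 ≤ x ≤ d, ∫sin²(nπx/d) dx = d/2 and ∫sin(nπx/d)·cos(nπx/d) dx = 0.
State is unnormalized: ∫|ψ|² dx = 1.3550, and ∫ψ*·(−ħ²/2m · ψ'') dx = 9.9779, so ⟨T⟩ = 9.9779 / 1.3550.
⟨T⟩ = 7.3637.

7.36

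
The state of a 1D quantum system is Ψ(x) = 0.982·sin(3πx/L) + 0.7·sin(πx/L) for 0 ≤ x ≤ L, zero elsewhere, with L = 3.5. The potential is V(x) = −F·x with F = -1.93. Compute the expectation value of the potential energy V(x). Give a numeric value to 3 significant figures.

⟨V⟩ = ∫ V(x)·|Ψ|² dx / ∫|Ψ|² dx.
On 0 ≤ x ≤ L (j ≠ l): ∫sin²(jπx/L) dx = L/2, ∫sin(jπx/L)·sin(lπx/L) dx = 0; diagonal moments ∫x·sin²(jπx/L) dx = L²/4, ∫x²·sin²(jπx/L) dx = L³·(1/6 − 1/(4j²π²)); cross terms ∫x·sin(jπx/L)·sin(lπx/L) dx = 0 for j + l even and −4jlL²/(π²(j² − l²)²) for j + l odd, ∫x²·sin(jπx/L)·sin(lπx/L) dx = (−1)^(j+l)·4jlL³/(π²(j² − l²)²); higher powers the same way via product-to-sum and parts.
State is unnormalized: ∫|Ψ|² dx = 2.5451, and ∫Ψ*·V(x)·Ψ dx = 8.5960, so ⟨V⟩ = 8.5960 / 2.5451.
⟨V⟩ = 3.3775.

3.38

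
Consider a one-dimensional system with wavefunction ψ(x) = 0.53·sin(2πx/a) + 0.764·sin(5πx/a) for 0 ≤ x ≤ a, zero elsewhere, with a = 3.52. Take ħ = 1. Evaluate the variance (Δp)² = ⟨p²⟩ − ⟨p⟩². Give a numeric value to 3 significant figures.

14.5

Compute ⟨p⟩ and ⟨p²⟩ separately; (Δp)² = ⟨p²⟩ − ⟨p⟩².
d²/dx² sin(jπx/a) = −(jπ/a)²·sin(jπx/a); on 0 ≤ x ≤ a, ∫sin²(jπx/a) dx = a/2 and ∫sin(jπx/a)·sin(lπx/a) dx = 0 for j ≠ l, so only diagonal terms survive in ∫|ψ|² and ∫ψ·ψ″; ∫ψ·ψ′ dx = [ψ²/2] between the walls = 0.
Normalization: ∫|ψ|² dx = 1.5217.
⟨p⟩ = 0.0000 and ⟨p²⟩ = 14.479.
(Δp)² = 14.479 − (0.0000)² = 14.479.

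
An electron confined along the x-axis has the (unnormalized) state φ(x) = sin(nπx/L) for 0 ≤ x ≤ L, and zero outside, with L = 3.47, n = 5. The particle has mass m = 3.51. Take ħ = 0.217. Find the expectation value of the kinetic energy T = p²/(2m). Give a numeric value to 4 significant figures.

T = −(ħ²/2m) d²/dx², so ⟨T⟩ = −(ħ²/2m) ∫ φ*·φ'' dx / ∫|φ|² dx; with m = 3.51.
d/dx sin(nπx/L) = (nπ/L)·cos(nπx/L) and d²/dx² sin(nπx/L) = −(nπ/L)²·sin(nπx/L); on 0 ≤ x ≤ L, ∫sin²(nπx/L) dx = L/2 and ∫sin(nπx/L)·cos(nπx/L) dx = 0.
State is unnormalized: ∫|φ|² dx = 1.7350, and ∫φ*·(−ħ²/2m · φ'') dx = 0.23849, so ⟨T⟩ = 0.23849 / 1.7350.
⟨T⟩ = 0.13746.

0.1375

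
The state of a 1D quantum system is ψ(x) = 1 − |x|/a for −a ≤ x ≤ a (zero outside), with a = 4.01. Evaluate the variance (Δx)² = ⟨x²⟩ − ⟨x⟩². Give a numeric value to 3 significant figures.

1.61

Compute ⟨x⟩ and ⟨x²⟩ separately, then (Δx)² = ⟨x²⟩ − ⟨x⟩².
ψ is even, so ∫ over [−a, a] = 2∫₀ᵃ with ψ = 1 − x/a there: ∫₀ᵃ (1 − x/a)² dx = a/3, ∫₀ᵃ x²(1 − x/a)² dx = a³/30, ∫₀ᵃ x⁴(1 − x/a)² dx = a⁵/105.
Normalization: ∫|ψ|² dx = 2.6733.
⟨x⟩ = 0.0000 and ⟨x²⟩ = 1.6080.
(Δx)² = 1.6080 − (0.0000)² = 1.6080.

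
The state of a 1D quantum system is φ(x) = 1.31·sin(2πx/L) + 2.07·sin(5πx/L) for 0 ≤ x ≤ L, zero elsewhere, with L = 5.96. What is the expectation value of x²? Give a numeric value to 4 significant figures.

⟨x²⟩ = ∫ x²·|φ|² dx / ∫|φ|² dx (integrals over the domain).
On 0 ≤ x ≤ L (j ≠ l): ∫sin²(jπx/L) dx = L/2, ∫sin(jπx/L)·sin(lπx/L) dx = 0; diagonal moments ∫x·sin²(jπx/L) dx = L²/4, ∫x²·sin²(jπx/L) dx = L³·(1/6 − 1/(4j²π²)); cross terms ∫x·sin(jπx/L)·sin(lπx/L) dx = 0 for j + l even and −4jlL²/(π²(j² − l²)²) for j + l odd, ∫x²·sin(jπx/L)·sin(lπx/L) dx = (−1)^(j+l)·4jlL³/(π²(j² − l²)²); higher powers the same way via product-to-sum and parts.
State is unnormalized: ∫|φ|² dx = 17.883, and ∫φ*·x²·φ dx = 197.97, so ⟨x²⟩ = 197.97 / 17.883.
⟨x²⟩ = 11.070.

11.07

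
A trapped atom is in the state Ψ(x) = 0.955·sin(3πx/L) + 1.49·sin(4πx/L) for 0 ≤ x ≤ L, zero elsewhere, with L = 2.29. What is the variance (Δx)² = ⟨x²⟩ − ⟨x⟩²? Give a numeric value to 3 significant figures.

Compute ⟨x⟩ and ⟨x²⟩ separately, then (Δx)² = ⟨x²⟩ − ⟨x⟩².
On 0 ≤ x ≤ L (j ≠ l): ∫sin²(jπx/L) dx = L/2, ∫sin(jπx/L)·sin(lπx/L) dx = 0; diagonal moments ∫x·sin²(jπx/L) dx = L²/4, ∫x²·sin²(jπx/L) dx = L³·(1/6 − 1/(4j²π²)); cross terms ∫x·sin(jπx/L)·sin(lπx/L) dx = 0 for j + l even and −4jlL²/(π²(j² − l²)²) for j + l odd, ∫x²·sin(jπx/L)·sin(lπx/L) dx = (−1)^(j+l)·4jlL³/(π²(j² − l²)²); higher powers the same way via product-to-sum and parts.
Normalization: ∫|Ψ|² dx = 3.5863.
⟨x⟩ = 0.73196 and ⟨x²⟩ = 0.78181.
(Δx)² = 0.78181 − (0.73196)² = 0.24604.

0.246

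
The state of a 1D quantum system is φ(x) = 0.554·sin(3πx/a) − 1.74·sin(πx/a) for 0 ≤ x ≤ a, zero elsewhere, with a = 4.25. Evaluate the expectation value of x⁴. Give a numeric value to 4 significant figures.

27.86

⟨x⁴⟩ = ∫ x⁴·|φ|² dx / ∫|φ|² dx (integrals over the domain).
On 0 ≤ x ≤ a (j ≠ l): ∫sin²(jπx/a) dx = a/2, ∫sin(jπx/a)·sin(lπx/a) dx = 0; diagonal moments ∫x·sin²(jπx/a) dx = a²/4, ∫x²·sin²(jπx/a) dx = a³·(1/6 − 1/(4j²π²)); cross terms ∫x·sin(jπx/a)·sin(lπx/a) dx = 0 for j + l even and −4jla²/(π²(j² − l²)²) for j + l odd, ∫x²·sin(jπx/a)·sin(lπx/a) dx = (−1)^(j+l)·4jla³/(π²(j² − l²)²); higher powers the same way via product-to-sum and parts.
State is unnormalized: ∫|φ|² dx = 7.0858, and ∫φ*·x⁴·φ dx = 197.38, so ⟨x⁴⟩ = 197.38 / 7.0858.
⟨x⁴⟩ = 27.855.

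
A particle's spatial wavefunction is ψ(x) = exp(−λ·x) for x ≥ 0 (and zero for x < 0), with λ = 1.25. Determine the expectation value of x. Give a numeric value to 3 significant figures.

0.400

⟨x⟩ = ∫ x·|ψ|² dx / ∫|ψ|² dx (integrals over the domain).
Every integrand reduces to terms xʲ·e^(−2λx) on [0, ∞); use ∫₀^∞ xʲ·e^(−2λx) dx = j!/(2λ)^(j+1).
State is unnormalized: ∫|ψ|² dx = 0.40000, and ∫ψ*·x·ψ dx = 0.16000, so ⟨x⟩ = 0.16000 / 0.40000.
⟨x⟩ = 0.40000.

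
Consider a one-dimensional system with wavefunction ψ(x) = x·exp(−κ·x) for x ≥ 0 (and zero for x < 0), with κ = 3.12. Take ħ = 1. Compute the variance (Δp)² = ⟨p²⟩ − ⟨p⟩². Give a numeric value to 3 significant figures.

9.73

Compute ⟨p⟩ and ⟨p²⟩ separately; (Δp)² = ⟨p²⟩ − ⟨p⟩².
Differentiate x·exp(−κ·x) with the product rule; every integrand then reduces to terms xʲ·e^(−2κx) on [0, ∞), with ∫₀^∞ xʲ·e^(−2κx) dx = j!/(2κ)^(j+1).
Normalization: ∫|ψ|² dx = 0.0082314.
⟨p⟩ = 0.0000 and ⟨p²⟩ = 9.7344.
(Δp)² = 9.7344 − (0.0000)² = 9.7344.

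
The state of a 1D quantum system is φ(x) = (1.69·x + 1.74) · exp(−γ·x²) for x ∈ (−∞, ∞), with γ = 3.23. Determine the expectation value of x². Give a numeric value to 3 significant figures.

⟨x²⟩ = ∫ x²·|φ|² dx / ∫|φ|² dx (integrals over the domain).
Expand each integrand as polynomial × e^(−2γx²) and use ∫x^(2j)·e^(−2γx²) dx = (2j−1)!!/(4γ)^j · √(π/(2γ)), odd powers → 0; here √(π/(2γ)) = 0.69736.
State is unnormalized: ∫|φ|² dx = 2.2655, and ∫φ*·x²·φ dx = 0.19921, so ⟨x²⟩ = 0.19921 / 2.2655.
⟨x²⟩ = 0.087933.

0.0879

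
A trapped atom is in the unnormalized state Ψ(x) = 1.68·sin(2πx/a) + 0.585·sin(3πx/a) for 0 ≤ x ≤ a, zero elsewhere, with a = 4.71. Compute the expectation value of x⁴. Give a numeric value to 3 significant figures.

43.4

⟨x⁴⟩ = ∫ x⁴·|Ψ|² dx / ∫|Ψ|² dx (integrals over the domain).
On 0 ≤ x ≤ a (j ≠ l): ∫sin²(jπx/a) dx = a/2, ∫sin(jπx/a)·sin(lπx/a) dx = 0; diagonal moments ∫x·sin²(jπx/a) dx = a²/4, ∫x²·sin²(jπx/a) dx = a³·(1/6 − 1/(4j²π²)); cross terms ∫x·sin(jπx/a)·sin(lπx/a) dx = 0 for j + l even and −4jla²/(π²(j² − l²)²) for j + l odd, ∫x²·sin(jπx/a)·sin(lπx/a) dx = (−1)^(j+l)·4jla³/(π²(j² − l²)²); higher powers the same way via product-to-sum and parts.
State is unnormalized: ∫|Ψ|² dx = 7.4527, and ∫Ψ*·x⁴·Ψ dx = 323.49, so ⟨x⁴⟩ = 323.49 / 7.4527.
⟨x⁴⟩ = 43.406.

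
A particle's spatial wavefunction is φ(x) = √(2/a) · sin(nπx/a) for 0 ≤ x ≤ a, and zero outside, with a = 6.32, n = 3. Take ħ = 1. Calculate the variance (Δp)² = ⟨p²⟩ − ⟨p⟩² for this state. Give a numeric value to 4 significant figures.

Compute ⟨p⟩ and ⟨p²⟩ separately; (Δp)² = ⟨p²⟩ − ⟨p⟩².
d/dx sin(nπx/a) = (nπ/a)·cos(nπx/a) and d²/dx² sin(nπx/a) = −(nπ/a)²·sin(nπx/a); on 0 ≤ x ≤ a, ∫sin²(nπx/a) dx = a/2 and ∫sin(nπx/a)·cos(nπx/a) dx = 0.
⟨p⟩ = 0.0000 and ⟨p²⟩ = 2.2239.
(Δp)² = 2.2239 − (0.0000)² = 2.2239.

2.224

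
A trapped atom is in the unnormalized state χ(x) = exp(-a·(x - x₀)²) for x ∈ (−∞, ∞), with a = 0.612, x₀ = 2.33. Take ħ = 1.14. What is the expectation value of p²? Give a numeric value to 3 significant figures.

p² χ = −ħ² d²χ/dx²; ⟨p²⟩ = −ħ² ∫ χ*·χ'' dx / ∫|χ|² dx.
Gaussian moments (u = x − x₀): ∫u^(2j)·e^(−2au²) du = (2j−1)!!/(4a)^j · √(π/(2a)), odd powers integrate to 0; here √(π/(2a)) = 1.6021. Derivatives: d/dx e^(−au²) = −2au·e^(−au²), d²/dx² e^(−au²) = (4a²u² − 2a)·e^(−au²).
State is unnormalized: ∫|χ|² dx = 1.6021, and ∫χ*·(−ħ² χ'') dx = 1.2742, so ⟨p²⟩ = 1.2742 / 1.6021.
⟨p²⟩ = 0.79536.

0.795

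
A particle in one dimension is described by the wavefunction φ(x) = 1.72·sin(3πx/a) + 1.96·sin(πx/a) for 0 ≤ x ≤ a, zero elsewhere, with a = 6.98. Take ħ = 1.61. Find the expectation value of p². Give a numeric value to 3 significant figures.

2.35

p² φ = −ħ² d²φ/dx²; ⟨p²⟩ = −ħ² ∫ φ*·φ'' dx / ∫|φ|² dx.
d²/dx² sin(jπx/a) = −(jπ/a)²·sin(jπx/a); on 0 ≤ x ≤ a, ∫sin²(jπx/a) dx = a/2 and ∫sin(jπx/a)·sin(lπx/a) dx = 0 for j ≠ l, so only diagonal terms survive in ∫|φ|² and ∫φ·φ″; ∫φ·φ′ dx = [φ²/2] between the walls = 0.
State is unnormalized: ∫|φ|² dx = 23.732, and ∫φ*·(−ħ² φ'') dx = 55.834, so ⟨p²⟩ = 55.834 / 23.732.
⟨p²⟩ = 2.3527.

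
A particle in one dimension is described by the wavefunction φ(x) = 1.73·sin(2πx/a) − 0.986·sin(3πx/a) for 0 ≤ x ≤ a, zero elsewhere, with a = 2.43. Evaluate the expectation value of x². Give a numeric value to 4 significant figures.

⟨x²⟩ = ∫ x²·|φ|² dx / ∫|φ|² dx (integrals over the domain).
On 0 ≤ x ≤ a (j ≠ l): ∫sin²(jπx/a) dx = a/2, ∫sin(jπx/a)·sin(lπx/a) dx = 0; diagonal moments ∫x·sin²(jπx/a) dx = a²/4, ∫x²·sin²(jπx/a) dx = a³·(1/6 − 1/(4j²π²)); cross terms ∫x·sin(jπx/a)·sin(lπx/a) dx = 0 for j + l even and −4jla²/(π²(j² − l²)²) for j + l odd, ∫x²·sin(jπx/a)·sin(lπx/a) dx = (−1)^(j+l)·4jla³/(π²(j² − l²)²); higher powers the same way via product-to-sum and parts.
State is unnormalized: ∫|φ|² dx = 4.8176, and ∫φ*·x²·φ dx = 13.933, so ⟨x²⟩ = 13.933 / 4.8176.
⟨x²⟩ = 2.8921.

2.892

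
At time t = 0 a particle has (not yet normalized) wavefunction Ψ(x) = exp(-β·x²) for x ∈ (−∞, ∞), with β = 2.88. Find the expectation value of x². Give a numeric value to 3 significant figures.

0.0868

⟨x²⟩ = ∫ x²·|Ψ|² dx / ∫|Ψ|² dx (integrals over the domain).
Gaussian moments: ∫x^(2j)·e^(−2βx²) dx = (2j−1)!!/(4β)^j · √(π/(2β)), odd powers integrate to 0; here √(π/(2β)) = 0.73852.
State is unnormalized: ∫|Ψ|² dx = 0.73852, and ∫Ψ*·x²·Ψ dx = 0.064108, so ⟨x²⟩ = 0.064108 / 0.73852.
⟨x²⟩ = 0.086806.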